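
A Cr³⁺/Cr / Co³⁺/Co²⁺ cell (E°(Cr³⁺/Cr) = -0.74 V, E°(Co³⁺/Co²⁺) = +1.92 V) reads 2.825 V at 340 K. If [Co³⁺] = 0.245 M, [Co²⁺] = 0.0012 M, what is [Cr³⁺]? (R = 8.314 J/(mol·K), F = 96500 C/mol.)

0.39 M

From the Nernst equation, ln Q = nF(E° − E)/RT = 3×96500×(2.66 − 2.825)/(8.314×340) = -16.898, so Q = 4.58 × 10^-8.
With Q = [Cr³⁺]·[Co²⁺]^3/[Co³⁺]^3 and the known concentrations, [Cr³⁺] in the numerator gives [Cr³⁺] = 0.39 M.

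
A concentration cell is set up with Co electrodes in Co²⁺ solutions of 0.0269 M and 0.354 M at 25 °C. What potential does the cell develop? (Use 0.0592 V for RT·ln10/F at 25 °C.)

0.033 V

Both half-cells are Co²⁺/Co, so E°_cell = 0. The concentrated side is the cathode; the cell reaction moves Co²⁺ from high to low concentration with n = 2.
Q = [Co²⁺]_dilute/[Co²⁺]_conc = 0.0269/0.354 = 0.0760.
E = 0 − (0.0592/2) log Q = −(0.0592/2)(-1.119) = 0.0331 V.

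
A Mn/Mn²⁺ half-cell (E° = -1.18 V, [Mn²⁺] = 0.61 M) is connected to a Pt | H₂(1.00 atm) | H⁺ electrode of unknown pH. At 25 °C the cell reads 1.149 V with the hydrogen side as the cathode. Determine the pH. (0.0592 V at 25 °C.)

E°_cell = 1.18 V and n = 2.
log Q = n(E° − E)/0.0592 = 2×(1.18 − 1.149)/0.0592 = 1.047.
With Q = [Mn²⁺]·P(H₂) / [H⁺]^2, solving for [H⁺] gives log[H⁺] = -0.631, so pH = 0.63.

pH = 0.63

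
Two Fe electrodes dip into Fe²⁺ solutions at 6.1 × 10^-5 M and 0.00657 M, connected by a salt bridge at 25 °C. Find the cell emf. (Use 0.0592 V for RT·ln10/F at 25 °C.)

Both half-cells are Fe²⁺/Fe, so E°_cell = 0. The concentrated side is the cathode; the cell reaction moves Fe²⁺ from high to low concentration with n = 2.
Q = [Fe²⁺]_dilute/[Fe²⁺]_conc = 6.1 × 10^-5/0.00657 = 0.00928.
E = 0 − (0.0592/2) log Q = −(0.0592/2)(-2.032) = 0.0601 V.

0.060 V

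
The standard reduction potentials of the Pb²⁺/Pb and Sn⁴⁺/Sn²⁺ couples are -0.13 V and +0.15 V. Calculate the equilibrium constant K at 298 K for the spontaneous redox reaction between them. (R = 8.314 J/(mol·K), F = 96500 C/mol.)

3 × 10^9

E°_cell = +0.15 − (-0.13) = 0.28 V, with n = 2 electrons transferred.
At equilibrium E = 0, so the Nernst equation gives ln K = nFE°/RT = (2)(96500)(0.28)/((8.314)(298)) = 21.81.
K = e^21.81 = 3 × 10^9.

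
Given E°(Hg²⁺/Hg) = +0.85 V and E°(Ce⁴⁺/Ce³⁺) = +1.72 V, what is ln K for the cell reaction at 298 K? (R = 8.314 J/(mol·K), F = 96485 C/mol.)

ln K = 67.8

E°_cell = +1.72 − (+0.85) = 0.87 V, with n = 2 electrons transferred.
At equilibrium E = 0, so the Nernst equation gives ln K = nFE°/RT = (2)(96485)(0.87)/((8.314)(298)) = 67.76.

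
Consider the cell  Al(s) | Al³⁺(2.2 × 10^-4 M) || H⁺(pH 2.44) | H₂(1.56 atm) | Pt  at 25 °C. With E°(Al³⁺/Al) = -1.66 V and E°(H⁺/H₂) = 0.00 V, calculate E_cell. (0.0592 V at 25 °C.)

The hydrogen couple is the cathode, so E°_cell = 1.66 V; n = 6.
[H⁺] = 10^(−2.44) = 0.0036 M, and Q = [Al³⁺]^2·P(H₂)^3 / [H⁺]^6 = 8.02 × 10^7.
E = E° − (0.0592/6) log Q = 1.66 − (0.0592/6)(7.904) = 1.582 V.

1.58 V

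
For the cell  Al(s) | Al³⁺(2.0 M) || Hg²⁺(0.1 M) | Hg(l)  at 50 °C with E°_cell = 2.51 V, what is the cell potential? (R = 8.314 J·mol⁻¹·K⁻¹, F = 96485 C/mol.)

2.47 V

Balancing electrons gives n = 6; the reaction quotient is Q = [Al³⁺]^2/[Hg²⁺]^3 = 4000.
E = E° − (RT/nF) ln Q = 2.51 − (8.314×323)/(6×96485) × (8.294) = 2.510 − 0.038 = 2.472 V.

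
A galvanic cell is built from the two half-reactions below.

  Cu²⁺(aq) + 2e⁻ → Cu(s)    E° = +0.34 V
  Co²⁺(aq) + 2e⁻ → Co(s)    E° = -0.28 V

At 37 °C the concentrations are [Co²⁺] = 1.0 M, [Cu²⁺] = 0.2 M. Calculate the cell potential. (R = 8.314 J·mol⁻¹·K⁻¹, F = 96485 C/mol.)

0.599 V

The Cu²⁺/Cu couple has the higher reduction potential and acts as the cathode, so E°_cell = +0.34 − (-0.28) = 0.62 V.
Balancing electrons gives n = 2; the reaction quotient is Q = [Co²⁺]/[Cu²⁺] = 5.00.
E = E° − (RT/nF) ln Q = 0.62 − (8.314×310)/(2×96485) × (1.609) = 0.620 − 0.021 = 0.599 V.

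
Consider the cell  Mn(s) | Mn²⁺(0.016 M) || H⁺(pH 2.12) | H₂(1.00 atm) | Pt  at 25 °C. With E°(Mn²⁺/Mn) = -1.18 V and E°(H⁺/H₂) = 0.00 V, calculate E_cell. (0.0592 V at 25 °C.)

1.11 V

The hydrogen couple is the cathode, so E°_cell = 1.18 V; n = 2.
[H⁺] = 10^(−2.12) = 0.0076 M, and Q = [Mn²⁺]·P(H₂) / [H⁺]^2 = 278.
E = E° − (0.0592/2) log Q = 1.18 − (0.0592/2)(2.444) = 1.108 V.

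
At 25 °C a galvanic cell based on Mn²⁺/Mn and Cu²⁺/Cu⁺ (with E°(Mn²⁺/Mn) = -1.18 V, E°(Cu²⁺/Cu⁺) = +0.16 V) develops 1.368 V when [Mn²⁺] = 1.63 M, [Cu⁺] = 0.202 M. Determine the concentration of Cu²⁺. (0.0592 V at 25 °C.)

0.77 M

From the Nernst equation, log Q = n(E° − E)/0.0592 = 2(1.34 − 1.368)/0.0592 = -0.946, so Q = 0.113.
With Q = [Mn²⁺]·[Cu⁺]^2/[Cu²⁺]^2 and the known concentrations, [Cu²⁺]^2 in the denominator gives [Cu²⁺] = 0.77 M.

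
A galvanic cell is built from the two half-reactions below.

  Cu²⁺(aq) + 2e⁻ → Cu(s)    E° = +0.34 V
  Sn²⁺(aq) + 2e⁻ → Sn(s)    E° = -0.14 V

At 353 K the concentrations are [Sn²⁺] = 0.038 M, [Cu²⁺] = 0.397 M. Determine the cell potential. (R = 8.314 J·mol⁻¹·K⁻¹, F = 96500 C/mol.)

0.516 V

The Cu²⁺/Cu couple has the higher reduction potential and acts as the cathode, so E°_cell = +0.34 − (-0.14) = 0.48 V.
Balancing electrons gives n = 2; the reaction quotient is Q = [Sn²⁺]/[Cu²⁺] = 0.0957.
E = E° − (RT/nF) ln Q = 0.48 − (8.314×353)/(2×96500) × (-2.346) = 0.480 + 0.036 = 0.516 V.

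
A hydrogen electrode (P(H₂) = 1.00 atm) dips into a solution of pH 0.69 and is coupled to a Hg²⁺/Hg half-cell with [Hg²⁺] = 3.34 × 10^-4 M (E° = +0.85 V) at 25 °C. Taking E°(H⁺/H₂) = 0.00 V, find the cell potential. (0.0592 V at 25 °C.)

0.79 V

The Hg²⁺/Hg couple is the cathode, so E°_cell = 0.85 V; n = 2.
[H⁺] = 10^(−0.69) = 0.20 M, and Q = [H⁺]^2 / ([Hg²⁺]·P(H₂)) = 125.
E = E° − (0.0592/2) log Q = 0.85 − (0.0592/2)(2.096) = 0.788 V.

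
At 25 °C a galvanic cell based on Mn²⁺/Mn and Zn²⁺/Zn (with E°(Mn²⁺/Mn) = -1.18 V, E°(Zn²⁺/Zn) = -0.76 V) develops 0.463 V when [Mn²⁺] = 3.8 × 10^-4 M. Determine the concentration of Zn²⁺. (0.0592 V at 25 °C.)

0.011 M

From the Nernst equation, log Q = n(E° − E)/0.0592 = 2(0.42 − 0.463)/0.0592 = -1.453, so Q = 0.0353.
With Q = [Mn²⁺]/[Zn²⁺] and the known concentrations, [Zn²⁺] in the denominator gives [Zn²⁺] = 0.011 M.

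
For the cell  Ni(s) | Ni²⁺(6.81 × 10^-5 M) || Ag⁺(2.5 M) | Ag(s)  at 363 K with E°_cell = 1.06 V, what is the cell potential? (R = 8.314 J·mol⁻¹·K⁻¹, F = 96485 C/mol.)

Balancing electrons gives n = 2; the reaction quotient is Q = [Ni²⁺]/[Ag⁺]^2 = 1.09 × 10^-5.
E = E° − (RT/nF) ln Q = 1.06 − (8.314×363)/(2×96485) × (-11.427) = 1.060 + 0.179 = 1.239 V.

1.24 V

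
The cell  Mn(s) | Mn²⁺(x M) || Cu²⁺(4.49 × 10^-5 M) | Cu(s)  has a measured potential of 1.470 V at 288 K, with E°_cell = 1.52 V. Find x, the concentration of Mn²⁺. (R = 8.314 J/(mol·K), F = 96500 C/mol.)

0.0025 M

From the Nernst equation, ln Q = nF(E° − E)/RT = 2×96500×(1.52 − 1.470)/(8.314×288) = 4.030, so Q = 56.3.
With Q = [Mn²⁺]/[Cu²⁺] and the known concentrations, [Mn²⁺] in the numerator gives [Mn²⁺] = 0.0025 M.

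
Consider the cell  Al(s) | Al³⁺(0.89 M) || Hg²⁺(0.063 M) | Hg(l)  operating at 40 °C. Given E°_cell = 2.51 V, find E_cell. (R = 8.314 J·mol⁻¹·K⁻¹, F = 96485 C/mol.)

2.47 V

Balancing electrons gives n = 6; the reaction quotient is Q = [Al³⁺]^2/[Hg²⁺]^3 = 3170.
E = E° − (RT/nF) ln Q = 2.51 − (8.314×313)/(6×96485) × (8.061) = 2.510 − 0.036 = 2.474 V.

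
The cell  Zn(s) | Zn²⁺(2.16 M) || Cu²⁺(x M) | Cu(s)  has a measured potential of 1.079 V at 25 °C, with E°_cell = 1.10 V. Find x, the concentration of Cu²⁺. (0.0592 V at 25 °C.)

0.42 M

From the Nernst equation, log Q = n(E° − E)/0.0592 = 2(1.10 − 1.079)/0.0592 = 0.709, so Q = 5.12.
With Q = [Zn²⁺]/[Cu²⁺] and the known concentrations, [Cu²⁺] in the denominator gives [Cu²⁺] = 0.42 M.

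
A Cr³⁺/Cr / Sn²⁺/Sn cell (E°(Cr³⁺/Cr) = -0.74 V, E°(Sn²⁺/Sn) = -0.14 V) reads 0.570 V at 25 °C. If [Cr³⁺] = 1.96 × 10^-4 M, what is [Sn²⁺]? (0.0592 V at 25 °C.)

3.3 × 10^-4 M

From the Nernst equation, log Q = n(E° − E)/0.0592 = 6(0.60 − 0.570)/0.0592 = 3.041, so Q = 1100.
With Q = [Cr³⁺]^2/[Sn²⁺]^3 and the known concentrations, [Sn²⁺]^3 in the denominator gives [Sn²⁺] = 3.3 × 10^-4 M.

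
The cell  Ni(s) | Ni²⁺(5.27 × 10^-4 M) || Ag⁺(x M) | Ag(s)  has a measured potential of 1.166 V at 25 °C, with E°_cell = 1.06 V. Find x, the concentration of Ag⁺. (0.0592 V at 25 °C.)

From the Nernst equation, log Q = n(E° − E)/0.0592 = 2(1.06 − 1.166)/0.0592 = -3.581, so Q = 2.62 × 10^-4.
With Q = [Ni²⁺]/[Ag⁺]^2 and the known concentrations, [Ag⁺]^2 in the denominator gives [Ag⁺] = 1.4 M.

1.4 M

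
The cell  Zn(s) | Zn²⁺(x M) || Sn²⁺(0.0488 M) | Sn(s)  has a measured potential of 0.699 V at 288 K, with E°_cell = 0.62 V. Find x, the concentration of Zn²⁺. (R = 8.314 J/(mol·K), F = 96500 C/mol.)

From the Nernst equation, ln Q = nF(E° − E)/RT = 2×96500×(0.62 − 0.699)/(8.314×288) = -6.368, so Q = 0.00172.
With Q = [Zn²⁺]/[Sn²⁺] and the known concentrations, [Zn²⁺] in the numerator gives [Zn²⁺] = 8.4 × 10^-5 M.

8.4 × 10^-5 M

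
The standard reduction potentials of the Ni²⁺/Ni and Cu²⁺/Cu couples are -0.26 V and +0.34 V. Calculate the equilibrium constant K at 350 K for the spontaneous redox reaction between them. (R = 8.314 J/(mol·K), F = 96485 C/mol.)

1.9 × 10^17

E°_cell = +0.34 − (-0.26) = 0.60 V, with n = 2 electrons transferred.
At equilibrium E = 0, so the Nernst equation gives ln K = nFE°/RT = (2)(96485)(0.60)/((8.314)(350)) = 39.79.
K = e^39.79 = 1.9 × 10^17.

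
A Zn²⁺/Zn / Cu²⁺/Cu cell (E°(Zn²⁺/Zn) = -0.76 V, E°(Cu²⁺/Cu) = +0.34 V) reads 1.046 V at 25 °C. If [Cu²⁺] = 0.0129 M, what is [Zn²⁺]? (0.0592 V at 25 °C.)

0.86 M

From the Nernst equation, log Q = n(E° − E)/0.0592 = 2(1.10 − 1.046)/0.0592 = 1.824, so Q = 66.7.
With Q = [Zn²⁺]/[Cu²⁺] and the known concentrations, [Zn²⁺] in the numerator gives [Zn²⁺] = 0.86 M.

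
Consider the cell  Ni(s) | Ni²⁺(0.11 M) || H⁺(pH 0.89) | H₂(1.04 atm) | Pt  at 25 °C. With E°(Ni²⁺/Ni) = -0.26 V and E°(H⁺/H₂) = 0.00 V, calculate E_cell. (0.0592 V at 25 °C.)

0.24 V

The hydrogen couple is the cathode, so E°_cell = 0.26 V; n = 2.
[H⁺] = 10^(−0.89) = 0.13 M, and Q = [Ni²⁺]·P(H₂) / [H⁺]^2 = 6.89.
E = E° − (0.0592/2) log Q = 0.26 − (0.0592/2)(0.838) = 0.235 V.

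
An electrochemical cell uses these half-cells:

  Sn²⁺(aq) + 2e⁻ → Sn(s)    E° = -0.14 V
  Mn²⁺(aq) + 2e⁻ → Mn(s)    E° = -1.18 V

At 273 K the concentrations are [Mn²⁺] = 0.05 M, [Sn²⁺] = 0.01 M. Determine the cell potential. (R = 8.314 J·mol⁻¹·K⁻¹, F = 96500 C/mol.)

1.02 V

The Sn²⁺/Sn couple has the higher reduction potential and acts as the cathode, so E°_cell = -0.14 − (-1.18) = 1.04 V.
Balancing electrons gives n = 2; the reaction quotient is Q = [Mn²⁺]/[Sn²⁺] = 5.00.
E = E° − (RT/nF) ln Q = 1.04 − (8.314×273)/(2×96500) × (1.609) = 1.040 − 0.019 = 1.021 V.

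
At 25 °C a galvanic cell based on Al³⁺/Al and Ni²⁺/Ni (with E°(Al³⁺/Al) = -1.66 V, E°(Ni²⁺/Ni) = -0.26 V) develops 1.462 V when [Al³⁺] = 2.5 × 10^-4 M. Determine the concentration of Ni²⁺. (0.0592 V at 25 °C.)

0.49 M

From the Nernst equation, log Q = n(E° − E)/0.0592 = 6(1.40 − 1.462)/0.0592 = -6.284, so Q = 5.2 × 10^-7.
With Q = [Al³⁺]^2/[Ni²⁺]^3 and the known concentrations, [Ni²⁺]^3 in the denominator gives [Ni²⁺] = 0.49 M.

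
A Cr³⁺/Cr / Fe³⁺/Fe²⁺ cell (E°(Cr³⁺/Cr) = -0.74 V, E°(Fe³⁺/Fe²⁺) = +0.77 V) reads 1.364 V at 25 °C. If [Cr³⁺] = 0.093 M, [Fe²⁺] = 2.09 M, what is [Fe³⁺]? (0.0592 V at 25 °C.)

0.0032 M

From the Nernst equation, log Q = n(E° − E)/0.0592 = 3(1.51 − 1.364)/0.0592 = 7.399, so Q = 2.5 × 10^7.
With Q = [Cr³⁺]·[Fe²⁺]^3/[Fe³⁺]^3 and the known concentrations, [Fe³⁺]^3 in the denominator gives [Fe³⁺] = 0.0032 M.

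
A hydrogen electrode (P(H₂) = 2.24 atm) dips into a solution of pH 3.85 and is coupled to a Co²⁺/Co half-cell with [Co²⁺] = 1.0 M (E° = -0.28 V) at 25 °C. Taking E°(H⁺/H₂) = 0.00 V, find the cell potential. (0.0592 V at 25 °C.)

The hydrogen couple is the cathode, so E°_cell = 0.28 V; n = 2.
[H⁺] = 10^(−3.85) = 1.4 × 10^-4 M, and Q = [Co²⁺]·P(H₂) / [H⁺]^2 = 1.12 × 10^8.
E = E° − (0.0592/2) log Q = 0.28 − (0.0592/2)(8.050) = 0.042 V.

0.042 V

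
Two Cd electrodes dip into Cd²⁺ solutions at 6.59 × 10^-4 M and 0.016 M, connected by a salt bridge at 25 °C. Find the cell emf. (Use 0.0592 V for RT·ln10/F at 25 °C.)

Both half-cells are Cd²⁺/Cd, so E°_cell = 0. The concentrated side is the cathode; the cell reaction moves Cd²⁺ from high to low concentration with n = 2.
Q = [Cd²⁺]_dilute/[Cd²⁺]_conc = 6.59 × 10^-4/0.016 = 0.0412.
E = 0 − (0.0592/2) log Q = −(0.0592/2)(-1.385) = 0.0410 V.

0.041 V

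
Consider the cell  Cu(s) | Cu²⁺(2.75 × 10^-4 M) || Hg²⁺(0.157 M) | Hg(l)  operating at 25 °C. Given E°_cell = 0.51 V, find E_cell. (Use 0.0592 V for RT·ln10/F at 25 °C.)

0.592 V

Balancing electrons gives n = 2; the reaction quotient is Q = [Cu²⁺]/[Hg²⁺] = 0.00175.
At 25 °C, E = E° − (0.0592/n) log Q = 0.51 − (0.0592/2)(-2.757) = 0.510 + 0.082 = 0.592 V.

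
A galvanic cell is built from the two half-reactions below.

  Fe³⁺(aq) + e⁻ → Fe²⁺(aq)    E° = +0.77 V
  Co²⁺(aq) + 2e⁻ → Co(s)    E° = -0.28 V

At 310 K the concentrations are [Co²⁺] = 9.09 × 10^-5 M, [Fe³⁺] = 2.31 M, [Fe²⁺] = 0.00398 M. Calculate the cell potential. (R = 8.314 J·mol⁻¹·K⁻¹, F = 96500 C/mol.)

1.34 V

The Fe³⁺/Fe²⁺ couple has the higher reduction potential and acts as the cathode, so E°_cell = +0.77 − (-0.28) = 1.05 V.
Balancing electrons gives n = 2; the reaction quotient is Q = [Co²⁺]·[Fe²⁺]^2/[Fe³⁺]^2 = 2.7 × 10^-10.
E = E° − (RT/nF) ln Q = 1.05 − (8.314×310)/(2×96500) × (-22.033) = 1.050 + 0.294 = 1.344 V.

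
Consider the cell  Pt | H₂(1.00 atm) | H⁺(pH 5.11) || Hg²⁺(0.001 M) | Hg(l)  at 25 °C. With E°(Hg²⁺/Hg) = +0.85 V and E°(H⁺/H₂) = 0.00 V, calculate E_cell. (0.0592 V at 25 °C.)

The Hg²⁺/Hg couple is the cathode, so E°_cell = 0.85 V; n = 2.
[H⁺] = 10^(−5.11) = 7.8 × 10^-6 M, and Q = [H⁺]^2 / ([Hg²⁺]·P(H₂)) = 6.03 × 10^-8.
E = E° − (0.0592/2) log Q = 0.85 − (0.0592/2)(-7.220) = 1.064 V.

1.06 V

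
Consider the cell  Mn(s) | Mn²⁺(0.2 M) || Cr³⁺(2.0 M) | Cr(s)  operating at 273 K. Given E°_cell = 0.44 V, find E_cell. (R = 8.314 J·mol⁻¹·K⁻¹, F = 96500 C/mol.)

Balancing electrons gives n = 6; the reaction quotient is Q = [Mn²⁺]^3/[Cr³⁺]^2 = 0.00200.
E = E° − (RT/nF) ln Q = 0.44 − (8.314×273)/(6×96500) × (-6.215) = 0.440 + 0.024 = 0.464 V.

0.464 V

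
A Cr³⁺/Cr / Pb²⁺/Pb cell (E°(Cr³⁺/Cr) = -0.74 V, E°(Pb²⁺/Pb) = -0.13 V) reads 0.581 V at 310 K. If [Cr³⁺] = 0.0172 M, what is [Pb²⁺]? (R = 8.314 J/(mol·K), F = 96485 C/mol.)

From the Nernst equation, ln Q = nF(E° − E)/RT = 6×96485×(0.61 − 0.581)/(8.314×310) = 6.514, so Q = 674.
With Q = [Cr³⁺]^2/[Pb²⁺]^3 and the known concentrations, [Pb²⁺]^3 in the denominator gives [Pb²⁺] = 0.0076 M.

0.0076 M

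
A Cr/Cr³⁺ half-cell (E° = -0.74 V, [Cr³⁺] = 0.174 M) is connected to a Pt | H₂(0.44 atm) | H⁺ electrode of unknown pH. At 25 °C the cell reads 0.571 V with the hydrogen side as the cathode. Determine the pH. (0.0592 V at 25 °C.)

E°_cell = 0.74 V and n = 6.
log Q = n(E° − E)/0.0592 = 6×(0.74 − 0.571)/0.0592 = 17.128.
With Q = [Cr³⁺]^2·P(H₂)^3 / [H⁺]^6, solving for [H⁺] gives log[H⁺] = -3.286, so pH = 3.29.

pH = 3.29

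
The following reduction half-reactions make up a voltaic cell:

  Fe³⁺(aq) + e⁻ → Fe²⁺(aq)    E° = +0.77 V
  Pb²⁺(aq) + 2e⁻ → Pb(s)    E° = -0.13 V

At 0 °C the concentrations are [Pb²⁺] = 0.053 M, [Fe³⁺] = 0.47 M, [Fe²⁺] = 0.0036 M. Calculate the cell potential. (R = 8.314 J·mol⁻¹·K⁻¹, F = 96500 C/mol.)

The Fe³⁺/Fe²⁺ couple has the higher reduction potential and acts as the cathode, so E°_cell = +0.77 − (-0.13) = 0.90 V.
Balancing electrons gives n = 2; the reaction quotient is Q = [Pb²⁺]·[Fe²⁺]^2/[Fe³⁺]^2 = 3.11 × 10^-6.
E = E° − (RT/nF) ln Q = 0.90 − (8.314×273)/(2×96500) × (-12.681) = 0.900 + 0.149 = 1.049 V.

1.05 V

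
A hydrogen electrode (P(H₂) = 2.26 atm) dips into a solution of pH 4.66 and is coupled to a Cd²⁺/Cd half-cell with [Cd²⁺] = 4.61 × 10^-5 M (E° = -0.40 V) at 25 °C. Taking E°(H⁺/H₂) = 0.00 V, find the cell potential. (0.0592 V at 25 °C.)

The hydrogen couple is the cathode, so E°_cell = 0.40 V; n = 2.
[H⁺] = 10^(−4.66) = 2.2 × 10^-5 M, and Q = [Cd²⁺]·P(H₂) / [H⁺]^2 = 2.18 × 10^5.
E = E° − (0.0592/2) log Q = 0.40 − (0.0592/2)(5.338) = 0.242 V.

0.24 V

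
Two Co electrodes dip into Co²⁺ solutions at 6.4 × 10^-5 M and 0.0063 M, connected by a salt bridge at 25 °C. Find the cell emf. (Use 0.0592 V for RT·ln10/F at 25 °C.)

0.059 V

Both half-cells are Co²⁺/Co, so E°_cell = 0. The concentrated side is the cathode; the cell reaction moves Co²⁺ from high to low concentration with n = 2.
Q = [Co²⁺]_dilute/[Co²⁺]_conc = 6.4 × 10^-5/0.0063 = 0.0102.
E = 0 − (0.0592/2) log Q = −(0.0592/2)(-1.993) = 0.0590 V.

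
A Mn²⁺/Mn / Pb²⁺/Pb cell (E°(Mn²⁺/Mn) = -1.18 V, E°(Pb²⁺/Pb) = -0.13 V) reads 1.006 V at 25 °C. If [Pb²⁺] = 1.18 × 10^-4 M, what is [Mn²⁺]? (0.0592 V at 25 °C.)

From the Nernst equation, log Q = n(E° − E)/0.0592 = 2(1.05 − 1.006)/0.0592 = 1.486, so Q = 30.7.
With Q = [Mn²⁺]/[Pb²⁺] and the known concentrations, [Mn²⁺] in the numerator gives [Mn²⁺] = 0.0036 M.

0.0036 M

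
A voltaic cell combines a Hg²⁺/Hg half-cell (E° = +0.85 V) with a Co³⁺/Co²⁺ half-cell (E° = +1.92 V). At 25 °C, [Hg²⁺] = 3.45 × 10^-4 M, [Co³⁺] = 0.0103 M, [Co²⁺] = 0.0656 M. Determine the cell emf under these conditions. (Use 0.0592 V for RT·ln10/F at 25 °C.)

The Co³⁺/Co²⁺ couple has the higher reduction potential and acts as the cathode, so E°_cell = +1.92 − (+0.85) = 1.07 V.
Balancing electrons gives n = 2; the reaction quotient is Q = [Hg²⁺]·[Co²⁺]^2/[Co³⁺]^2 = 0.0140.
At 25 °C, E = E° − (0.0592/n) log Q = 1.07 − (0.0592/2)(-1.854) = 1.070 + 0.055 = 1.125 V.

1.12 V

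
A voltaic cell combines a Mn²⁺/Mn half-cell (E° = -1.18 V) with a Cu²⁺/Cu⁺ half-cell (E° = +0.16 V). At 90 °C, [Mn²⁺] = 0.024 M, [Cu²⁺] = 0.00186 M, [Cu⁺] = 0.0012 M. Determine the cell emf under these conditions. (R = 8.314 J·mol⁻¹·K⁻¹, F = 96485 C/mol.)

1.41 V

The Cu²⁺/Cu⁺ couple has the higher reduction potential and acts as the cathode, so E°_cell = +0.16 − (-1.18) = 1.34 V.
Balancing electrons gives n = 2; the reaction quotient is Q = [Mn²⁺]·[Cu⁺]^2/[Cu²⁺]^2 = 0.00999.
E = E° − (RT/nF) ln Q = 1.34 − (8.314×363)/(2×96485) × (-4.606) = 1.340 + 0.072 = 1.412 V.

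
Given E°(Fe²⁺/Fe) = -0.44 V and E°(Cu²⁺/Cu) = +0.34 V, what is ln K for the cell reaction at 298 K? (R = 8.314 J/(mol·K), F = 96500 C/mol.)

E°_cell = +0.34 − (-0.44) = 0.78 V, with n = 2 electrons transferred.
At equilibrium E = 0, so the Nernst equation gives ln K = nFE°/RT = (2)(96500)(0.78)/((8.314)(298)) = 60.76.

ln K = 60.8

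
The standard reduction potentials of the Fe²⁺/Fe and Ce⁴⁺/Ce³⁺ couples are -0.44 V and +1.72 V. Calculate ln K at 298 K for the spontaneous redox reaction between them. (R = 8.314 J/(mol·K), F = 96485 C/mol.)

E°_cell = +1.72 − (-0.44) = 2.16 V, with n = 2 electrons transferred.
At equilibrium E = 0, so the Nernst equation gives ln K = nFE°/RT = (2)(96485)(2.16)/((8.314)(298)) = 168.24.

ln K = 168.2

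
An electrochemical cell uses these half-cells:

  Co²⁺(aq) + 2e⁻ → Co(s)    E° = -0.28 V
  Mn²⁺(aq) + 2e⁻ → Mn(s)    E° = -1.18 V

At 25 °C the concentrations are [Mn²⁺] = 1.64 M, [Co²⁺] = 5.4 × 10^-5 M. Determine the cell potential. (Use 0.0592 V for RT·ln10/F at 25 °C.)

0.767 V

The Co²⁺/Co couple has the higher reduction potential and acts as the cathode, so E°_cell = -0.28 − (-1.18) = 0.90 V.
Balancing electrons gives n = 2; the reaction quotient is Q = [Mn²⁺]/[Co²⁺] = 3.04 × 10^4.
At 25 °C, E = E° − (0.0592/n) log Q = 0.90 − (0.0592/2)(4.482) = 0.900 − 0.133 = 0.767 V.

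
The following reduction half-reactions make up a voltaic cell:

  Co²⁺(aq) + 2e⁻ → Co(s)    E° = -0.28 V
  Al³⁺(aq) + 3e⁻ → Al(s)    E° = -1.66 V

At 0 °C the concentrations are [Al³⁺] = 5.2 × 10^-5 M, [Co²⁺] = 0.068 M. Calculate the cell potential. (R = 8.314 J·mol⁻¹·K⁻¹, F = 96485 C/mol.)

The Co²⁺/Co couple has the higher reduction potential and acts as the cathode, so E°_cell = -0.28 − (-1.66) = 1.38 V.
Balancing electrons gives n = 6; the reaction quotient is Q = [Al³⁺]^2/[Co²⁺]^3 = 8.6 × 10^-6.
E = E° − (RT/nF) ln Q = 1.38 − (8.314×273)/(6×96485) × (-11.664) = 1.380 + 0.046 = 1.426 V.

1.43 V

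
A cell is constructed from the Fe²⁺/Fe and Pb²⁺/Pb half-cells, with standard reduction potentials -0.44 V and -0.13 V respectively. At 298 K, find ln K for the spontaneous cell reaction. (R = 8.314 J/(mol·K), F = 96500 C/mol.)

E°_cell = -0.13 − (-0.44) = 0.31 V, with n = 2 electrons transferred.
At equilibrium E = 0, so the Nernst equation gives ln K = nFE°/RT = (2)(96500)(0.31)/((8.314)(298)) = 24.15.

ln K = 24.1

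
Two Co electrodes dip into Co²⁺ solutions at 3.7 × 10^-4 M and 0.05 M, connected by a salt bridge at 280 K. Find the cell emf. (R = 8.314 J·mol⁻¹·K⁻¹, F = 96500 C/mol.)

Both half-cells are Co²⁺/Co, so E°_cell = 0. The concentrated side is the cathode; the cell reaction moves Co²⁺ from high to low concentration with n = 2.
Q = [Co²⁺]_dilute/[Co²⁺]_conc = 3.7 × 10^-4/0.05 = 0.00740.
E = 0 − (RT/nF) ln Q = −((8.314×280)/(2×96500))(-4.906) = 0.0592 V.

0.059 V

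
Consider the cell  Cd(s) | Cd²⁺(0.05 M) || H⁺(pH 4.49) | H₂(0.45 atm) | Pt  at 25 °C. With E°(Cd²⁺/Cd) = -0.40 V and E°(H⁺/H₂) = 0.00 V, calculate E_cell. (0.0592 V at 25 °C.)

0.18 V

The hydrogen couple is the cathode, so E°_cell = 0.40 V; n = 2.
[H⁺] = 10^(−4.49) = 3.2 × 10^-5 M, and Q = [Cd²⁺]·P(H₂) / [H⁺]^2 = 2.15 × 10^7.
E = E° − (0.0592/2) log Q = 0.40 − (0.0592/2)(7.332) = 0.183 V.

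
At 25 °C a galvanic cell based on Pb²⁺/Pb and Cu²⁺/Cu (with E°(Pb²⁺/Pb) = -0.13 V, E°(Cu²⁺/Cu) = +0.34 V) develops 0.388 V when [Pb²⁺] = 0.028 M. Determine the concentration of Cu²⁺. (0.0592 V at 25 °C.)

From the Nernst equation, log Q = n(E° − E)/0.0592 = 2(0.47 − 0.388)/0.0592 = 2.770, so Q = 589.
With Q = [Pb²⁺]/[Cu²⁺] and the known concentrations, [Cu²⁺] in the denominator gives [Cu²⁺] = 4.8 × 10^-5 M.

4.8 × 10^-5 M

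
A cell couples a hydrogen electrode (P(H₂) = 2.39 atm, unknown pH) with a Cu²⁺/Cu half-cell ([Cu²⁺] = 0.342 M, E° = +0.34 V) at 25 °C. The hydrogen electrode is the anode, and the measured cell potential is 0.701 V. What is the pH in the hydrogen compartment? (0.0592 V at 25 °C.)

E°_cell = 0.34 V and n = 2.
log Q = n(E° − E)/0.0592 = 2×(0.34 − 0.701)/0.0592 = -12.196.
With Q = [H⁺]^2 / ([Cu²⁺]·P(H₂)), solving for [H⁺] gives log[H⁺] = -6.142, so pH = 6.14.

pH = 6.14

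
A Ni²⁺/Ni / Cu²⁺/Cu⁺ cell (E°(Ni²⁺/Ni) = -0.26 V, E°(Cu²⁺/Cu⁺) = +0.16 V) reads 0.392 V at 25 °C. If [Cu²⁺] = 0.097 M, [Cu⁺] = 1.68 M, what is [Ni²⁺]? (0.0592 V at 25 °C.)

From the Nernst equation, log Q = n(E° − E)/0.0592 = 2(0.42 − 0.392)/0.0592 = 0.946, so Q = 8.83.
With Q = [Ni²⁺]·[Cu⁺]^2/[Cu²⁺]^2 and the known concentrations, [Ni²⁺] in the numerator gives [Ni²⁺] = 0.029 M.

0.029 M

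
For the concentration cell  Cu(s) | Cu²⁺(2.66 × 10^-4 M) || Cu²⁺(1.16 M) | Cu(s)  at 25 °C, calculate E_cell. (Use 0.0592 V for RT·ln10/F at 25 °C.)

0.11 V

Both half-cells are Cu²⁺/Cu, so E°_cell = 0. The concentrated side is the cathode; the cell reaction moves Cu²⁺ from high to low concentration with n = 2.
Q = [Cu²⁺]_dilute/[Cu²⁺]_conc = 2.66 × 10^-4/1.16 = 2.29 × 10^-4.
E = 0 − (0.0592/2) log Q = −(0.0592/2)(-3.640) = 0.1077 V.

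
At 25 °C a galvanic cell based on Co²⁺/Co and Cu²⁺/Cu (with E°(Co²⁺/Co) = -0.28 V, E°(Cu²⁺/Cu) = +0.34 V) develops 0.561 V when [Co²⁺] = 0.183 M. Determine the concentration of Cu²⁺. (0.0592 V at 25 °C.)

From the Nernst equation, log Q = n(E° − E)/0.0592 = 2(0.62 − 0.561)/0.0592 = 1.993, so Q = 98.5.
With Q = [Co²⁺]/[Cu²⁺] and the known concentrations, [Cu²⁺] in the denominator gives [Cu²⁺] = 0.0019 M.

0.0019 M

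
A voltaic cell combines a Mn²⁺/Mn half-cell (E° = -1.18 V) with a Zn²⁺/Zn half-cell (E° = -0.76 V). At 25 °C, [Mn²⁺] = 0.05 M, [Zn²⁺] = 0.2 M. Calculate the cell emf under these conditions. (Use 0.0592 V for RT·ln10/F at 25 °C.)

0.438 V

The Zn²⁺/Zn couple has the higher reduction potential and acts as the cathode, so E°_cell = -0.76 − (-1.18) = 0.42 V.
Balancing electrons gives n = 2; the reaction quotient is Q = [Mn²⁺]/[Zn²⁺] = 0.250.
At 25 °C, E = E° − (0.0592/n) log Q = 0.42 − (0.0592/2)(-0.602) = 0.420 + 0.018 = 0.438 V.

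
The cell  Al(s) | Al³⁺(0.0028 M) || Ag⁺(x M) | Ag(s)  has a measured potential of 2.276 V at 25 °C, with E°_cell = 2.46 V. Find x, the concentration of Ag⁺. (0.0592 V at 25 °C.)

1.1 × 10^-4 M

From the Nernst equation, log Q = n(E° − E)/0.0592 = 3(2.46 − 2.276)/0.0592 = 9.324, so Q = 2.11 × 10^9.
With Q = [Al³⁺]/[Ag⁺]^3 and the known concentrations, [Ag⁺]^3 in the denominator gives [Ag⁺] = 1.1 × 10^-4 M.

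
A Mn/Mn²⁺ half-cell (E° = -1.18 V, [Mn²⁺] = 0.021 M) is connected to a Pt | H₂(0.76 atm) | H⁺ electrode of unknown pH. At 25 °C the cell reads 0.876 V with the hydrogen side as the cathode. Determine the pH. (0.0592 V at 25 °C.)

pH = 6.03

E°_cell = 1.18 V and n = 2.
log Q = n(E° − E)/0.0592 = 2×(1.18 − 0.876)/0.0592 = 10.270.
With Q = [Mn²⁺]·P(H₂) / [H⁺]^2, solving for [H⁺] gives log[H⁺] = -6.034, so pH = 6.03.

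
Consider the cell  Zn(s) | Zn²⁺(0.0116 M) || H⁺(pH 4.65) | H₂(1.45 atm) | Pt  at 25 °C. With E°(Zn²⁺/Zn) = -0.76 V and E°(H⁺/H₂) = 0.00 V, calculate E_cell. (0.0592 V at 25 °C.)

0.54 V

The hydrogen couple is the cathode, so E°_cell = 0.76 V; n = 2.
[H⁺] = 10^(−4.65) = 2.2 × 10^-5 M, and Q = [Zn²⁺]·P(H₂) / [H⁺]^2 = 3.36 × 10^7.
E = E° − (0.0592/2) log Q = 0.76 − (0.0592/2)(7.526) = 0.537 V.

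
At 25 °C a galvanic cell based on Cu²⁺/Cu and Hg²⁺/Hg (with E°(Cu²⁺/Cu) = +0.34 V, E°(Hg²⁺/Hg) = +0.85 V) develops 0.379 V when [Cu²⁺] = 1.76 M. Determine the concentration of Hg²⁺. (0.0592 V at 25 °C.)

6.6 × 10^-5 M

From the Nernst equation, log Q = n(E° − E)/0.0592 = 2(0.51 − 0.379)/0.0592 = 4.426, so Q = 2.66 × 10^4.
With Q = [Cu²⁺]/[Hg²⁺] and the known concentrations, [Hg²⁺] in the denominator gives [Hg²⁺] = 6.6 × 10^-5 M.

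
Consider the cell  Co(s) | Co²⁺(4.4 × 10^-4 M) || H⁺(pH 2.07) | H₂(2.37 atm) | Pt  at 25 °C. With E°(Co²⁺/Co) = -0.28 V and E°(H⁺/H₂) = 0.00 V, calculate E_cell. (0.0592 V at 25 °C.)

0.25 V

The hydrogen couple is the cathode, so E°_cell = 0.28 V; n = 2.
[H⁺] = 10^(−2.07) = 0.0085 M, and Q = [Co²⁺]·P(H₂) / [H⁺]^2 = 14.4.
E = E° − (0.0592/2) log Q = 0.28 − (0.0592/2)(1.158) = 0.246 V.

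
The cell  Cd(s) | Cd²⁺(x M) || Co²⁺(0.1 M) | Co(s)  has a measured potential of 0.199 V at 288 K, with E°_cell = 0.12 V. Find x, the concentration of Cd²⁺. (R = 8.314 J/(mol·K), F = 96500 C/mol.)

1.7 × 10^-4 M

From the Nernst equation, ln Q = nF(E° − E)/RT = 2×96500×(0.12 − 0.199)/(8.314×288) = -6.368, so Q = 0.00172.
With Q = [Cd²⁺]/[Co²⁺] and the known concentrations, [Cd²⁺] in the numerator gives [Cd²⁺] = 1.7 × 10^-4 M.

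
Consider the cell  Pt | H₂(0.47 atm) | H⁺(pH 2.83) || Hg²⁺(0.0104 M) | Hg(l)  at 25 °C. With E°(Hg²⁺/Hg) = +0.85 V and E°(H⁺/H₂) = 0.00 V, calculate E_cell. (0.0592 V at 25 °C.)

The Hg²⁺/Hg couple is the cathode, so E°_cell = 0.85 V; n = 2.
[H⁺] = 10^(−2.83) = 0.0015 M, and Q = [H⁺]^2 / ([Hg²⁺]·P(H₂)) = 4.48 × 10^-4.
E = E° − (0.0592/2) log Q = 0.85 − (0.0592/2)(-3.349) = 0.949 V.

0.95 V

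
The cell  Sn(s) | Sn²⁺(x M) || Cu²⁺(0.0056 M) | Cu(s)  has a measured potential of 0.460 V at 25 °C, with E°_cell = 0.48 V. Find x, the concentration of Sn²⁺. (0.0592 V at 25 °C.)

0.027 M

From the Nernst equation, log Q = n(E° − E)/0.0592 = 2(0.48 − 0.460)/0.0592 = 0.676, so Q = 4.74.
With Q = [Sn²⁺]/[Cu²⁺] and the known concentrations, [Sn²⁺] in the numerator gives [Sn²⁺] = 0.027 M.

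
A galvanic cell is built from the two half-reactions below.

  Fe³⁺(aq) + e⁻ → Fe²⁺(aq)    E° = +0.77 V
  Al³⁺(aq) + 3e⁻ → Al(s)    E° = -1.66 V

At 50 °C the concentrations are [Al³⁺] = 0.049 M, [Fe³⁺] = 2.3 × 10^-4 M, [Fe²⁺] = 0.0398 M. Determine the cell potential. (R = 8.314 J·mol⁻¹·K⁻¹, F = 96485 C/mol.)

The Fe³⁺/Fe²⁺ couple has the higher reduction potential and acts as the cathode, so E°_cell = +0.77 − (-1.66) = 2.43 V.
Balancing electrons gives n = 3; the reaction quotient is Q = [Al³⁺]·[Fe²⁺]^3/[Fe³⁺]^3 = 2.54 × 10^5.
E = E° − (RT/nF) ln Q = 2.43 − (8.314×323)/(3×96485) × (12.445) = 2.430 − 0.115 = 2.315 V.

2.31 V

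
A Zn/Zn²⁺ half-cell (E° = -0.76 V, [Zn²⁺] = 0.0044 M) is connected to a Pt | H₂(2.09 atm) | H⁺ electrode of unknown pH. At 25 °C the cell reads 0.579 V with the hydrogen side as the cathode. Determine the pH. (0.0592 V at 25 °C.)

pH = 4.08

E°_cell = 0.76 V and n = 2.
log Q = n(E° − E)/0.0592 = 2×(0.76 − 0.579)/0.0592 = 6.115.
With Q = [Zn²⁺]·P(H₂) / [H⁺]^2, solving for [H⁺] gives log[H⁺] = -4.076, so pH = 4.08.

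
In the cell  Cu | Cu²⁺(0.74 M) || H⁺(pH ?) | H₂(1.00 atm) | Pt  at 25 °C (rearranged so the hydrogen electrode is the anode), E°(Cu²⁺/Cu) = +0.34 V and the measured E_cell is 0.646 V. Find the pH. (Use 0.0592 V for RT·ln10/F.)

E°_cell = 0.34 V and n = 2.
log Q = n(E° − E)/0.0592 = 2×(0.34 − 0.646)/0.0592 = -10.338.
With Q = [H⁺]^2 / ([Cu²⁺]·P(H₂)), solving for [H⁺] gives log[H⁺] = -5.234, so pH = 5.23.

pH = 5.23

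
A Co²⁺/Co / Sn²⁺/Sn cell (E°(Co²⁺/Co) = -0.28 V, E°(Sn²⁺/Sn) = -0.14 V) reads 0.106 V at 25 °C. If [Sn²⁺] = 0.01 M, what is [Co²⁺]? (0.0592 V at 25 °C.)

From the Nernst equation, log Q = n(E° − E)/0.0592 = 2(0.14 − 0.106)/0.0592 = 1.149, so Q = 14.1.
With Q = [Co²⁺]/[Sn²⁺] and the known concentrations, [Co²⁺] in the numerator gives [Co²⁺] = 0.14 M.

0.14 M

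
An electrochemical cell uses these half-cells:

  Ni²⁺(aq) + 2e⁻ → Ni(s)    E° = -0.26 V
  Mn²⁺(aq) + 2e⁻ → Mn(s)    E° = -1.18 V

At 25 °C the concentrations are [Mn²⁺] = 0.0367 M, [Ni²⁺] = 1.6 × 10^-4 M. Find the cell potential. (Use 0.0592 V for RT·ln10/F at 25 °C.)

The Ni²⁺/Ni couple has the higher reduction potential and acts as the cathode, so E°_cell = -0.26 − (-1.18) = 0.92 V.
Balancing electrons gives n = 2; the reaction quotient is Q = [Mn²⁺]/[Ni²⁺] = 229.
At 25 °C, E = E° − (0.0592/n) log Q = 0.92 − (0.0592/2)(2.361) = 0.920 − 0.070 = 0.850 V.

0.850 V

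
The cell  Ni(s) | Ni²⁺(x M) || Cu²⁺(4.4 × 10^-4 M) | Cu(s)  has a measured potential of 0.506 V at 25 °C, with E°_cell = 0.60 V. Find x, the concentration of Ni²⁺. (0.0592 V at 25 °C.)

From the Nernst equation, log Q = n(E° − E)/0.0592 = 2(0.60 − 0.506)/0.0592 = 3.176, so Q = 1500.
With Q = [Ni²⁺]/[Cu²⁺] and the known concentrations, [Ni²⁺] in the numerator gives [Ni²⁺] = 0.66 M.

0.66 M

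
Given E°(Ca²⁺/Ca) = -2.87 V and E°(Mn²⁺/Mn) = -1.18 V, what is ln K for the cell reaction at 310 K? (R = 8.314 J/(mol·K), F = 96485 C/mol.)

ln K = 126.5

E°_cell = -1.18 − (-2.87) = 1.69 V, with n = 2 electrons transferred.
At equilibrium E = 0, so the Nernst equation gives ln K = nFE°/RT = (2)(96485)(1.69)/((8.314)(310)) = 126.53.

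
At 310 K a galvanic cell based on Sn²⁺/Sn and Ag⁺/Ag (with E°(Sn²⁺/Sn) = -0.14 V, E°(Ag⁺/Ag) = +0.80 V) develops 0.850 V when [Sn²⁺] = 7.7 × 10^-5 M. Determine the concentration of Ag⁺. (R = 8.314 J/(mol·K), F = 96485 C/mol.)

From the Nernst equation, ln Q = nF(E° − E)/RT = 2×96485×(0.94 − 0.850)/(8.314×310) = 6.738, so Q = 844.
With Q = [Sn²⁺]/[Ag⁺]^2 and the known concentrations, [Ag⁺]^2 in the denominator gives [Ag⁺] = 3 × 10^-4 M.

3 × 10^-4 M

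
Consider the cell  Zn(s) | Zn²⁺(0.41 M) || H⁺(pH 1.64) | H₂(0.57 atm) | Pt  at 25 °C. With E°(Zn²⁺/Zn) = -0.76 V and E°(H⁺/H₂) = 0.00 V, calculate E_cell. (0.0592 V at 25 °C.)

0.68 V

The hydrogen couple is the cathode, so E°_cell = 0.76 V; n = 2.
[H⁺] = 10^(−1.64) = 0.023 M, and Q = [Zn²⁺]·P(H₂) / [H⁺]^2 = 445.
E = E° − (0.0592/2) log Q = 0.76 − (0.0592/2)(2.649) = 0.682 V.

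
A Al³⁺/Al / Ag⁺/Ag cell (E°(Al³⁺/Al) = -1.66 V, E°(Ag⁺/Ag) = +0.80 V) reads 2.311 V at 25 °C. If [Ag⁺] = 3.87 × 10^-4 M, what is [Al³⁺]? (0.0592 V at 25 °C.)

From the Nernst equation, log Q = n(E° − E)/0.0592 = 3(2.46 − 2.311)/0.0592 = 7.551, so Q = 3.55 × 10^7.
With Q = [Al³⁺]/[Ag⁺]^3 and the known concentrations, [Al³⁺] in the numerator gives [Al³⁺] = 0.0021 M.

0.0021 M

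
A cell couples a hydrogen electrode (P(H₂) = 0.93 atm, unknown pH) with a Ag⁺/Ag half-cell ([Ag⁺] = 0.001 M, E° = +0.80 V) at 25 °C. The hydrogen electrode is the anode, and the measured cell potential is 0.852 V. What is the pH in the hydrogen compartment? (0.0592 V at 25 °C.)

E°_cell = 0.80 V and n = 2.
log Q = n(E° − E)/0.0592 = 2×(0.80 − 0.852)/0.0592 = -1.757.
With Q = [H⁺]^2 / ([Ag⁺]^2·P(H₂)), solving for [H⁺] gives log[H⁺] = -3.894, so pH = 3.89.

pH = 3.89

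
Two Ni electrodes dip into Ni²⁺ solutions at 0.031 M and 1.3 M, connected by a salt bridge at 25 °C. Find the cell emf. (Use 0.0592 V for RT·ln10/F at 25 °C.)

0.048 V

Both half-cells are Ni²⁺/Ni, so E°_cell = 0. The concentrated side is the cathode; the cell reaction moves Ni²⁺ from high to low concentration with n = 2.
Q = [Ni²⁺]_dilute/[Ni²⁺]_conc = 0.031/1.3 = 0.0238.
E = 0 − (0.0592/2) log Q = −(0.0592/2)(-1.623) = 0.0480 V.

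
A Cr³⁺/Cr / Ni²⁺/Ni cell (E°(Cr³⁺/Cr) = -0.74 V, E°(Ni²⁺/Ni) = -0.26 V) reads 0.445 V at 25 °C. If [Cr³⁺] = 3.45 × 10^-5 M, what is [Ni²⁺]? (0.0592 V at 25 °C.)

7 × 10^-5 M

From the Nernst equation, log Q = n(E° − E)/0.0592 = 6(0.48 − 0.445)/0.0592 = 3.547, so Q = 3530.
With Q = [Cr³⁺]^2/[Ni²⁺]^3 and the known concentrations, [Ni²⁺]^3 in the denominator gives [Ni²⁺] = 7 × 10^-5 M.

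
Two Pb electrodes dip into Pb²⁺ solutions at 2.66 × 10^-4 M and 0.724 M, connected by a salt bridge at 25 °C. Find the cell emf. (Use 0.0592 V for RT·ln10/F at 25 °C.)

0.10 V

Both half-cells are Pb²⁺/Pb, so E°_cell = 0. The concentrated side is the cathode; the cell reaction moves Pb²⁺ from high to low concentration with n = 2.
Q = [Pb²⁺]_dilute/[Pb²⁺]_conc = 2.66 × 10^-4/0.724 = 3.67 × 10^-4.
E = 0 − (0.0592/2) log Q = −(0.0592/2)(-3.435) = 0.1017 V.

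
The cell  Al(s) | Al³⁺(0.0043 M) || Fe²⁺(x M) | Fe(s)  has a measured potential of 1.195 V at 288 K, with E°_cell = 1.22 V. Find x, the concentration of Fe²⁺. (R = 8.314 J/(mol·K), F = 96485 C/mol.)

0.0035 M

From the Nernst equation, ln Q = nF(E° − E)/RT = 6×96485×(1.22 − 1.195)/(8.314×288) = 6.044, so Q = 422.
With Q = [Al³⁺]^2/[Fe²⁺]^3 and the known concentrations, [Fe²⁺]^3 in the denominator gives [Fe²⁺] = 0.0035 M.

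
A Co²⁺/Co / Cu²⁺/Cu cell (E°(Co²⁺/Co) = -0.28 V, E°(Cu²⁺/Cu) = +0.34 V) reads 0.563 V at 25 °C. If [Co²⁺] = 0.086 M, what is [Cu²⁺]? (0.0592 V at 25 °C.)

From the Nernst equation, log Q = n(E° − E)/0.0592 = 2(0.62 − 0.563)/0.0592 = 1.926, so Q = 84.3.
With Q = [Co²⁺]/[Cu²⁺] and the known concentrations, [Cu²⁺] in the denominator gives [Cu²⁺] = 0.001 M.

0.001 M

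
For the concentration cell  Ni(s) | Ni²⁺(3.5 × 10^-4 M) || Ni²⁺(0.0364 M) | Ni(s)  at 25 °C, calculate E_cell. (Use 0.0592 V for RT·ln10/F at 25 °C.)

Both half-cells are Ni²⁺/Ni, so E°_cell = 0. The concentrated side is the cathode; the cell reaction moves Ni²⁺ from high to low concentration with n = 2.
Q = [Ni²⁺]_dilute/[Ni²⁺]_conc = 3.5 × 10^-4/0.0364 = 0.00962.
E = 0 − (0.0592/2) log Q = −(0.0592/2)(-2.017) = 0.0597 V.

0.060 V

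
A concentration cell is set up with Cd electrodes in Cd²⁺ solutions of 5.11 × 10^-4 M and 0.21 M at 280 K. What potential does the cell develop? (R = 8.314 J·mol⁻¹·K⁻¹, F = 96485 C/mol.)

0.073 V

Both half-cells are Cd²⁺/Cd, so E°_cell = 0. The concentrated side is the cathode; the cell reaction moves Cd²⁺ from high to low concentration with n = 2.
Q = [Cd²⁺]_dilute/[Cd²⁺]_conc = 5.11 × 10^-4/0.21 = 0.00243.
E = 0 − (RT/nF) ln Q = −((8.314×280)/(2×96485))(-6.018) = 0.0726 V.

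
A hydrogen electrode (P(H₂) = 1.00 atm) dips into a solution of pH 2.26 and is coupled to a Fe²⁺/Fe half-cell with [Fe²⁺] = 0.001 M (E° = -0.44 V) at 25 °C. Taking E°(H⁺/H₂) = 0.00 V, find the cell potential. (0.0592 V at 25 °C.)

The hydrogen couple is the cathode, so E°_cell = 0.44 V; n = 2.
[H⁺] = 10^(−2.26) = 0.0055 M, and Q = [Fe²⁺]·P(H₂) / [H⁺]^2 = 33.1.
E = E° − (0.0592/2) log Q = 0.44 − (0.0592/2)(1.520) = 0.395 V.

0.40 V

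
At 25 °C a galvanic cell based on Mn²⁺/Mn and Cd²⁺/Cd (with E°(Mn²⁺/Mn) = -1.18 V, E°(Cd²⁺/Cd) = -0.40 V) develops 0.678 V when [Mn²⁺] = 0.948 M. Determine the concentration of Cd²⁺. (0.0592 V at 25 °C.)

3.4 × 10^-4 M

From the Nernst equation, log Q = n(E° − E)/0.0592 = 2(0.78 − 0.678)/0.0592 = 3.446, so Q = 2790.
With Q = [Mn²⁺]/[Cd²⁺] and the known concentrations, [Cd²⁺] in the denominator gives [Cd²⁺] = 3.4 × 10^-4 M.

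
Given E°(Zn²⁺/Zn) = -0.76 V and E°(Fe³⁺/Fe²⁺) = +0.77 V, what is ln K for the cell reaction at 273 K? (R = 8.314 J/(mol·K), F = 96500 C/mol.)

E°_cell = +0.77 − (-0.76) = 1.53 V, with n = 2 electrons transferred.
At equilibrium E = 0, so the Nernst equation gives ln K = nFE°/RT = (2)(96500)(1.53)/((8.314)(273)) = 130.10.

ln K = 130.1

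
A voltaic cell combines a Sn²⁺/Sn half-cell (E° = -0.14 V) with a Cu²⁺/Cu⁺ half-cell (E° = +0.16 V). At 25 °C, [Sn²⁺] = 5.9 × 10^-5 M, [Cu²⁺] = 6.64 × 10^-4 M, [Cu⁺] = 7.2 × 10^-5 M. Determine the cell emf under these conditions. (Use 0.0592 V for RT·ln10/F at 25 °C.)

0.482 V

The Cu²⁺/Cu⁺ couple has the higher reduction potential and acts as the cathode, so E°_cell = +0.16 − (-0.14) = 0.30 V.
Balancing electrons gives n = 2; the reaction quotient is Q = [Sn²⁺]·[Cu⁺]^2/[Cu²⁺]^2 = 6.94 × 10^-7.
At 25 °C, E = E° − (0.0592/n) log Q = 0.30 − (0.0592/2)(-6.159) = 0.300 + 0.182 = 0.482 V.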